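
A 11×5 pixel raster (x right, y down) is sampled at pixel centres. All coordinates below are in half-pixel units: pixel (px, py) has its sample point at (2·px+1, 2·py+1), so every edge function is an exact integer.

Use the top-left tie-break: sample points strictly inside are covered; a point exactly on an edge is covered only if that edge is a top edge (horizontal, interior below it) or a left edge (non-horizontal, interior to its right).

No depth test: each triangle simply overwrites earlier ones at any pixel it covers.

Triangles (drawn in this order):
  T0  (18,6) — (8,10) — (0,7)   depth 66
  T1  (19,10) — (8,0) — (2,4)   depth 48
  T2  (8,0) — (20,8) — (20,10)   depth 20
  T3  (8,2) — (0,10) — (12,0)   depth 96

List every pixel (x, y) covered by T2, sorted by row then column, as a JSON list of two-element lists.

T0:
  2·area = 62
  edge (18, 6)→(8, 10): d=(-10,4) right/bottom  bias=-1
  edge (8, 10)→(0, 7): d=(-8,-3) top-left  bias=+0
  edge (0, 7)→(18, 6): d=(18,-1) top-left  bias=+0
    (0,3)@(1, 7): e=[58,3,1] → X
    (1,3)@(3, 7): e=[50,9,3] → X
    (2,3)@(5, 7): e=[42,15,5] → X
    (3,3)@(7, 7): e=[34,21,7] → X
    (4,3)@(9, 7): e=[26,27,9] → X
    (5,3)@(11, 7): e=[18,33,11] → X
    (6,3)@(13, 7): e=[10,39,13] → X
    (7,3)@(15, 7): e=[2,45,15] → X
    (8,3)@(17, 7): e=[-6,51,17] → .
    (0,4)@(1, 9): e=[38,-13,37] → .
    (1,4)@(3, 9): e=[30,-7,39] → .
    (2,4)@(5, 9): e=[22,-1,41] → .
  covered (10 px):
    . . . . . . . . . . .
    . . . . . . . . . . .
    . . . . . . . . . . .
    X X X X X X X X . . .
    . . . X X . . . . . .
T1:
  2·area = 104  (B↔C swapped to make it positive)
  edge (19, 10)→(2, 4): d=(-17,-6) top-left  bias=+0
  edge (2, 4)→(8, 0): d=(6,-4) top-left  bias=+0
  edge (8, 0)→(19, 10): d=(11,10) right/bottom  bias=-1
    (3,0)@(7, 1): e=[81,2,21] → X
    (4,0)@(9, 1): e=[93,10,1] → X
    (5,0)@(11, 1): e=[105,18,-19] → .
    (2,1)@(5, 3): e=[35,6,63] → X
    (5,1)@(11, 3): e=[71,30,3] → X
    (6,1)@(13, 3): e=[83,38,-17] → .
    (2,2)@(5, 5): e=[1,18,85] → X
    (6,2)@(13, 5): e=[49,50,5] → X
    (7,2)@(15, 5): e=[61,58,-15] → .
    (2,3)@(5, 7): e=[-33,30,107] → .
    (3,3)@(7, 7): e=[-21,38,87] → .
    (4,3)@(9, 7): e=[-9,46,67] → .
  covered (15 px):
    . . . X X . . . . . .
    . . X X X X . . . . .
    . . X X X X X . . . .
    . . . . . X X X . . .
    . . . . . . . . X . .
T2:
  2·area = 24
  edge (8, 0)→(20, 8): d=(12,8) right/bottom  bias=-1
  edge (20, 8)→(20, 10): d=(0,2) right/bottom  bias=-1
  edge (20, 10)→(8, 0): d=(-12,-10) top-left  bias=+0
    (7,2)@(15, 5): e=[4,10,10] → X
    (8,2)@(17, 5): e=[-12,6,30] → .
    (7,3)@(15, 7): e=[28,10,-14] → .
    (8,3)@(17, 7): e=[12,6,6] → X
    (9,3)@(19, 7): e=[-4,2,26] → .
    (8,4)@(17, 9): e=[36,6,-18] → .
    (9,4)@(19, 9): e=[20,2,2] → X
    (10,4)@(21, 9): e=[4,-2,22] → .
  covered (3 px):
    . . . . . . . . . . .
    . . . . . . . . . . .
    . . . . . . . X . . .
    . . . . . . . . X . .
    . . . . . . . . . X .
T3:
  2·area = 16  (B↔C swapped to make it positive)
  edge (8, 2)→(12, 0): d=(4,-2) top-left  bias=+0
  edge (12, 0)→(0, 10): d=(-12,10) right/bottom  bias=-1
  edge (0, 10)→(8, 2): d=(8,-8) top-left  bias=+0
    (4,0)@(9, 1): e=[-2,18,0] → .  [on edge]
    (3,1)@(7, 3): e=[2,14,0] → X  [on edge]
    (4,1)@(9, 3): e=[6,-6,16] → .
    (2,2)@(5, 5): e=[6,10,0] → X  [on edge]
    (3,2)@(7, 5): e=[10,-10,16] → .
    (1,3)@(3, 7): e=[10,6,0] → X  [on edge]
    (2,3)@(5, 7): e=[14,-14,16] → .
    (0,4)@(1, 9): e=[14,2,0] → X  [on edge]
    (1,4)@(3, 9): e=[18,-18,16] → .
  covered (4 px):
    . . . . . . . . . . .
    . . . X . . . . . . .
    . . X . . . . . . . .
    . X . . . . . . . . .
    X . . . . . . . . . .

Answer: [[7,2],[8,3],[9,4]]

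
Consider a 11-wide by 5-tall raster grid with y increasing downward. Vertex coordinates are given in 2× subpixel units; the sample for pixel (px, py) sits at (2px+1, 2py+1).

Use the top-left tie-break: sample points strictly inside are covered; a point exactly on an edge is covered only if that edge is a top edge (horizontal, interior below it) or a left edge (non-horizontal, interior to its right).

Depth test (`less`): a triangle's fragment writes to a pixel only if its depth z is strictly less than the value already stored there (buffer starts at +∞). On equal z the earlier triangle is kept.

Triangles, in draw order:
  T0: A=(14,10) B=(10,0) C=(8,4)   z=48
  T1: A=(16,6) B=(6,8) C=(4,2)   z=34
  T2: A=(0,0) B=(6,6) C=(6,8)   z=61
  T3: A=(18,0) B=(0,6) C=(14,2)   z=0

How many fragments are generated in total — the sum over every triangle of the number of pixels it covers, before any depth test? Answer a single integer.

T0:
  2·area = 36  (B↔C swapped to make it positive)
  edge (14, 10)→(8, 4): d=(-6,-6) top-left  bias=+0
  edge (8, 4)→(10, 0): d=(2,-4) top-left  bias=+0
  edge (10, 0)→(14, 10): d=(4,10) right/bottom  bias=-1
    (2,0)@(5, 1): e=[0,-18,54] → ·  [on edge]
    (3,1)@(7, 3): e=[0,-6,42] → ·  [on edge]
    (4,1)@(9, 3): e=[12,2,22] → █
    (5,1)@(11, 3): e=[24,10,2] → █
    (6,1)@(13, 3): e=[36,18,-18] → ·
    (4,2)@(9, 5): e=[0,6,30] → █  [on edge]
    (6,2)@(13, 5): e=[24,22,-10] → ·
    (4,3)@(9, 7): e=[-12,10,38] → ·
    (5,3)@(11, 7): e=[0,18,18] → █  [on edge]
    (6,3)@(13, 7): e=[12,26,-2] → ·
    (5,4)@(11, 9): e=[-12,22,26] → ·
    (6,4)@(13, 9): e=[0,30,6] → █  [on edge]
  covered (6 px):
    · · · · · · · · · · ·
    · · · · █ █ · · · · ·
    · · · · █ █ · · · · ·
    · · · · · █ · · · · ·
    · · · · · · █ · · · ·
T1:
  2·area = 64
  edge (16, 6)→(6, 8): d=(-10,2) right/bottom  bias=-1
  edge (6, 8)→(4, 2): d=(-2,-6) top-left  bias=+0
  edge (4, 2)→(16, 6): d=(12,4) right/bottom  bias=-1
    (0,0)@(1, 1): e=[80,-16,0] → ·  [on edge]
    (2,1)@(5, 3): e=[52,4,8] → █
    (3,1)@(7, 3): e=[48,16,0] → ·  [on edge]
    (2,2)@(5, 5): e=[32,0,32] → █  [on edge]
    (3,2)@(7, 5): e=[28,12,24] → █
    (4,2)@(9, 5): e=[24,24,16] → █
    (5,2)@(11, 5): e=[20,36,8] → █
    (6,2)@(13, 5): e=[16,48,0] → ·  [on edge]
    (10,2)@(21, 5): e=[0,96,-32] → ·  [on edge]
    (2,3)@(5, 7): e=[12,-4,56] → ·
    (3,3)@(7, 7): e=[8,8,48] → █
    (5,3)@(11, 7): e=[0,32,32] → ·  [on edge]
    (9,3)@(19, 7): e=[-16,80,0] → ·  [on edge]
    (0,4)@(1, 9): e=[0,-32,96] → ·  [on edge]
  covered (7 px):
    · · · · · · · · · · ·
    · · █ · · · · · · · ·
    · · █ █ █ █ · · · · ·
    · · · █ █ · · · · · ·
    · · · · · · · · · · ·
T2:
  2·area = 12
  edge (0, 0)→(6, 6): d=(6,6) right/bottom  bias=-1
  edge (6, 6)→(6, 8): d=(0,2) right/bottom  bias=-1
  edge (6, 8)→(0, 0): d=(-6,-8) top-left  bias=+0
    (0,0)@(1, 1): e=[0,10,2] → ·  [on edge]
    (1,1)@(3, 3): e=[0,6,6] → ·  [on edge]
    (2,2)@(5, 5): e=[0,2,10] → ·  [on edge]
    (3,3)@(7, 7): e=[0,-2,14] → ·  [on edge]
    (4,4)@(9, 9): e=[0,-6,18] → ·  [on edge]
  covered (0 px):
    · · · · · · · · · · ·
    · · · · · · · · · · ·
    · · · · · · · · · · ·
    · · · · · · · · · · ·
    · · · · · · · · · · ·
T3:
  2·area = 12  (B↔C swapped to make it positive)
  edge (18, 0)→(14, 2): d=(-4,2) right/bottom  bias=-1
  edge (14, 2)→(0, 6): d=(-14,4) right/bottom  bias=-1
  edge (0, 6)→(18, 0): d=(18,-6) top-left  bias=+0
    (7,0)@(15, 1): e=[2,10,0] → █  [on edge]
    (8,0)@(17, 1): e=[-2,2,12] → ·
    (4,1)@(9, 3): e=[6,6,0] → █  [on edge]
    (5,1)@(11, 3): e=[2,-2,12] → ·
    (7,1)@(15, 3): e=[-6,-18,36] → ·
    (1,2)@(3, 5): e=[10,2,0] → █  [on edge]
    (2,2)@(5, 5): e=[6,-6,12] → ·
    (4,2)@(9, 5): e=[-2,-22,36] → ·
    (1,3)@(3, 7): e=[2,-26,36] → ·
  covered (3 px):
    · · · · · · · █ · · ·
    · · · · █ · · · · · ·
    · █ · · · · · · · · ·
    · · · · · · · · · · ·
    · · · · · · · · · · ·

Answer: 16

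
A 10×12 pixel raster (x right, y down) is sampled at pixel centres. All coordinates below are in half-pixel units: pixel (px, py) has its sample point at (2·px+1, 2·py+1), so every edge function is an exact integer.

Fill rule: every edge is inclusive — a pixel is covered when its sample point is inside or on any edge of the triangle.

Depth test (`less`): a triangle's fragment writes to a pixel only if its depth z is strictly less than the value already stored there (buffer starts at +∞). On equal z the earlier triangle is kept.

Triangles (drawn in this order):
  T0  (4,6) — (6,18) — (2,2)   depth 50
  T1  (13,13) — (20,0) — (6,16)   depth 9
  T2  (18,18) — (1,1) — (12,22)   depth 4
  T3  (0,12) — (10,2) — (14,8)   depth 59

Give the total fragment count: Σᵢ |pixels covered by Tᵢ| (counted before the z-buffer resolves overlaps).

T0:
  2·area = 16
  edge (4, 6)→(6, 18): d=(2,12) inclusive
  edge (6, 18)→(2, 2): d=(-4,-16) inclusive
  edge (2, 2)→(4, 6): d=(2,4) inclusive
    (1,2)@(3, 5): e=[10,4,2] → █
    (2,2)@(5, 5): e=[-14,36,-6] → ·
    (1,3)@(3, 7): e=[14,-4,6] → ·
    (2,6)@(5, 13): e=[2,4,10] → █
    (3,6)@(7, 13): e=[-22,36,2] → ·
    (2,7)@(5, 15): e=[6,-4,14] → ·
  covered (2 px):
    · · · · · · · · · ·
    · · · · · · · · · ·
    · █ · · · · · · · ·
    · · · · · · · · · ·
    · · · · · · · · · ·
    · · · · · · · · · ·
    · · █ · · · · · · ·
    · · · · · · · · · ·
    · · · · · · · · · ·
    · · · · · · · · · ·
    · · · · · · · · · ·
    · · · · · · · · · ·
T1:
  2·area = 70  (B↔C swapped to make it positive)
  edge (13, 13)→(6, 16): d=(-7,3) inclusive
  edge (6, 16)→(20, 0): d=(14,-16) inclusive
  edge (20, 0)→(13, 13): d=(-7,13) inclusive
    (8,2)@(17, 5): e=[44,22,4] → █
    (9,2)@(19, 5): e=[38,54,-22] → ·
    (7,3)@(15, 7): e=[36,18,16] → █
    (8,3)@(17, 7): e=[30,50,-10] → ·
    (6,4)@(13, 9): e=[28,14,28] → █
    (8,4)@(17, 9): e=[16,78,-24] → ·
    (5,5)@(11, 11): e=[20,10,40] → █
    (7,5)@(15, 11): e=[8,74,-12] → ·
    (4,6)@(9, 13): e=[12,6,52] → █
    (6,6)@(13, 13): e=[0,70,0] → █  [on edge]
    (7,6)@(15, 13): e=[-6,102,-26] → ·
    (3,7)@(7, 15): e=[4,2,64] → █
  covered (10 px):
    · · · · · · · · · ·
    · · · · · · · · · ·
    · · · · · · · · █ ·
    · · · · · · · █ · ·
    · · · · · · █ █ · ·
    · · · · · █ █ · · ·
    · · · · █ █ █ · · ·
    · · · █ · · · · · ·
    · · · · · · · · · ·
    · · · · · · · · · ·
    · · · · · · · · · ·
    · · · · · · · · · ·
T2:
  2·area = 170  (B↔C swapped to make it positive)
  edge (18, 18)→(12, 22): d=(-6,4) inclusive
  edge (12, 22)→(1, 1): d=(-11,-21) inclusive
  edge (1, 1)→(18, 18): d=(17,17) inclusive
    (0,0)@(1, 1): e=[170,0,0] → █  [on edge]
    (1,0)@(3, 1): e=[162,42,-34] → ·
    (0,1)@(1, 3): e=[158,-22,34] → ·
    (1,1)@(3, 3): e=[150,20,0] → █  [on edge]
    (2,1)@(5, 3): e=[142,62,-34] → ·
    (1,2)@(3, 5): e=[138,-2,34] → ·
    (2,2)@(5, 5): e=[130,40,0] → █  [on edge]
    (3,2)@(7, 5): e=[122,82,-34] → ·
    (2,3)@(5, 7): e=[118,18,34] → █
    (3,3)@(7, 7): e=[110,60,0] → █  [on edge]
    (4,3)@(9, 7): e=[102,102,-34] → ·
    (2,4)@(5, 9): e=[106,-4,68] → ·
    (4,4)@(9, 9): e=[90,80,0] → █  [on edge]
    (5,5)@(11, 11): e=[70,100,0] → █  [on edge]
    (6,6)@(13, 13): e=[50,120,0] → █  [on edge]
    (7,7)@(15, 15): e=[30,140,0] → █  [on edge]
    (8,8)@(17, 17): e=[10,160,0] → █  [on edge]
    (9,9)@(19, 19): e=[-10,180,0] → ·  [on edge]
  covered (25 px):
    █ · · · · · · · · ·
    · █ · · · · · · · ·
    · · █ · · · · · · ·
    · · █ █ · · · · · ·
    · · · █ █ · · · · ·
    · · · █ █ █ · · · ·
    · · · · █ █ █ · · ·
    · · · · █ █ █ █ · ·
    · · · · · █ █ █ █ ·
    · · · · · █ █ █ · ·
    · · · · · · █ · · ·
    · · · · · · · · · ·
T3:
  2·area = 100
  edge (0, 12)→(10, 2): d=(10,-10) inclusive
  edge (10, 2)→(14, 8): d=(4,6) inclusive
  edge (14, 8)→(0, 12): d=(-14,4) inclusive
    (5,0)@(11, 1): e=[0,-10,110] → ·  [on edge]
    (4,1)@(9, 3): e=[0,10,90] → █  [on edge]
    (5,1)@(11, 3): e=[20,-2,82] → ·
    (3,2)@(7, 5): e=[0,30,70] → █  [on edge]
    (5,2)@(11, 5): e=[40,6,54] → █
    (6,2)@(13, 5): e=[60,-6,46] → ·
    (2,3)@(5, 7): e=[0,50,50] → █  [on edge]
    (6,3)@(13, 7): e=[80,2,18] → █
    (7,3)@(15, 7): e=[100,-10,10] → ·
    (1,4)@(3, 9): e=[0,70,30] → █  [on edge]
    (5,4)@(11, 9): e=[80,22,-2] → ·
    (6,4)@(13, 9): e=[100,10,-10] → ·
    (0,5)@(1, 11): e=[0,90,10] → █  [on edge]
  covered (15 px):
    · · · · · · · · · ·
    · · · · █ · · · · ·
    · · · █ █ █ · · · ·
    · · █ █ █ █ █ · · ·
    · █ █ █ █ · · · · ·
    █ █ · · · · · · · ·
    · · · · · · · · · ·
    · · · · · · · · · ·
    · · · · · · · · · ·
    · · · · · · · · · ·
    · · · · · · · · · ·
    · · · · · · · · · ·

Final: 52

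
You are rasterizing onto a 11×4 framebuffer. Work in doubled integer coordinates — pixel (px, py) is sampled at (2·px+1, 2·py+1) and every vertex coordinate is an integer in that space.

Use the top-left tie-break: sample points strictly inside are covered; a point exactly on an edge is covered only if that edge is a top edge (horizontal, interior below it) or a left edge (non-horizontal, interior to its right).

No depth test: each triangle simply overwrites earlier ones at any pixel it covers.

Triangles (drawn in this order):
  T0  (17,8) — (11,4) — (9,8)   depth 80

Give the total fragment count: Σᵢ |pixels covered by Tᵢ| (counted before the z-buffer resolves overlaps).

T0:
  2·area = 32  (B↔C swapped to make it positive)
  edge (17, 8)→(9, 8): d=(-8,0) right/bottom  bias=-1
  edge (9, 8)→(11, 4): d=(2,-4) top-left  bias=+0
  edge (11, 4)→(17, 8): d=(6,4) right/bottom  bias=-1
    (5,2)@(11, 5): e=[24,2,6] → X
    (6,2)@(13, 5): e=[24,10,-2] → .
    (5,3)@(11, 7): e=[8,6,18] → X
    (6,3)@(13, 7): e=[8,14,10] → X
    (7,3)@(15, 7): e=[8,22,2] → X
    (8,3)@(17, 7): e=[8,30,-6] → .
  covered (4 px):
    . . . . . . . . . . .
    . . . . . . . . . . .
    . . . . . X . . . . .
    . . . . . X X X . . .

Answer: 4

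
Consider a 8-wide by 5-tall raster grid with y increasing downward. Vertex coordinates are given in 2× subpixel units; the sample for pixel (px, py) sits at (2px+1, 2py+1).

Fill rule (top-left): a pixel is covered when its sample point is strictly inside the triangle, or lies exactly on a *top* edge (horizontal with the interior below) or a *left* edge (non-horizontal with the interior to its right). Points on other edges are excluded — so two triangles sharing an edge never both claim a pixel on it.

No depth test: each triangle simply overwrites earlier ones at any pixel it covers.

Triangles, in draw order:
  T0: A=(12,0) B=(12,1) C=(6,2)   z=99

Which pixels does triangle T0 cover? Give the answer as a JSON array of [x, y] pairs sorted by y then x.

T0:
  2·area = 6
  edge (12, 0)→(12, 1): d=(0,1) right/bottom  bias=-1
  edge (12, 1)→(6, 2): d=(-6,1) right/bottom  bias=-1
  edge (6, 2)→(12, 0): d=(6,-2) top-left  bias=+0
    (4,0)@(9, 1): e=[3,3,0] → █  [on edge]
    (5,0)@(11, 1): e=[1,1,4] → █
    (6,0)@(13, 1): e=[-1,-1,8] → ·
    (1,1)@(3, 3): e=[9,-3,0] → ·  [on edge]
    (4,1)@(9, 3): e=[3,-9,12] → ·
    (5,1)@(11, 3): e=[1,-11,16] → ·
  covered (2 px):
    · · · · █ █ · ·
    · · · · · · · ·
    · · · · · · · ·
    · · · · · · · ·
    · · · · · · · ·

Final: [[4,0],[5,0]]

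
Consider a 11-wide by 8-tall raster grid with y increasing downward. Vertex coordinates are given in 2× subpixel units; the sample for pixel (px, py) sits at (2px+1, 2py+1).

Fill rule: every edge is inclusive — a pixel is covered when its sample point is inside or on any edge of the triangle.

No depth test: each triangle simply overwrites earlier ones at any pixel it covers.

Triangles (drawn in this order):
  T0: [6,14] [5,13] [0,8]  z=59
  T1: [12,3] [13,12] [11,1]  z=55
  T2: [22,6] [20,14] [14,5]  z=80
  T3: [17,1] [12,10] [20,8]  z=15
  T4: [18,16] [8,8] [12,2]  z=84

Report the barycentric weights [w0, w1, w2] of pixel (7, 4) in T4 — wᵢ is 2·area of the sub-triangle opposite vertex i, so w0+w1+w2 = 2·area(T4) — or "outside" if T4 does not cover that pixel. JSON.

T0:
  degenerate (2·area = 0) — covers nothing
T1:
  2·area = 7
  edge (12, 3)→(13, 12): d=(1,9) inclusive
  edge (13, 12)→(11, 1): d=(-2,-11) inclusive
  edge (11, 1)→(12, 3): d=(1,2) inclusive
    (5,0)@(11, 1): e=[7,0,0] → #  [on edge]
    (6,0)@(13, 1): e=[-11,22,-4] → ·
    (5,1)@(11, 3): e=[9,-4,2] → ·
    (6,2)@(13, 5): e=[-7,14,0] → ·  [on edge]
    (7,4)@(15, 9): e=[-21,28,0] → ·  [on edge]
    (8,6)@(17, 13): e=[-35,42,0] → ·  [on edge]
  covered (1 px):
    · · · · · # · · · · ·
    · · · · · · · · · · ·
    · · · · · · · · · · ·
    · · · · · · · · · · ·
    · · · · · · · · · · ·
    · · · · · · · · · · ·
    · · · · · · · · · · ·
    · · · · · · · · · · ·
T2:
  2·area = 66
  edge (22, 6)→(20, 14): d=(-2,8) inclusive
  edge (20, 14)→(14, 5): d=(-6,-9) inclusive
  edge (14, 5)→(22, 6): d=(8,1) inclusive
    (8,3)@(17, 7): e=[38,15,13] → #
    (9,3)@(19, 7): e=[22,33,11] → #
    (10,3)@(21, 7): e=[6,51,9] → #
    (8,4)@(17, 9): e=[34,3,29] → #
    (8,5)@(17, 11): e=[30,-9,45] → ·
    (9,5)@(19, 11): e=[14,9,43] → #
    (10,5)@(21, 11): e=[-2,27,41] → ·
    (9,6)@(19, 13): e=[10,-3,59] → ·
  covered (7 px):
    · · · · · · · · · · ·
    · · · · · · · · · · ·
    · · · · · · · · · · ·
    · · · · · · · · # # #
    · · · · · · · · # # #
    · · · · · · · · · # ·
    · · · · · · · · · · ·
    · · · · · · · · · · ·
T3:
  2·area = 62  (B↔C swapped to make it positive)
  edge (17, 1)→(20, 8): d=(3,7) inclusive
  edge (20, 8)→(12, 10): d=(-8,2) inclusive
  edge (12, 10)→(17, 1): d=(5,-9) inclusive
    (8,0)@(17, 1): e=[0,62,0] → #  [on edge]
    (9,0)@(19, 1): e=[-14,58,18] → ·
    (8,1)@(17, 3): e=[6,46,10] → #
    (9,1)@(19, 3): e=[-8,42,28] → ·
    (7,2)@(15, 5): e=[26,34,2] → #
    (9,2)@(19, 5): e=[-2,26,38] → ·
    (7,3)@(15, 7): e=[32,18,12] → #
    (9,3)@(19, 7): e=[4,10,48] → #
    (10,3)@(21, 7): e=[-10,6,66] → ·
    (6,4)@(13, 9): e=[52,6,4] → #
    (8,4)@(17, 9): e=[24,-2,40] → ·
    (9,4)@(19, 9): e=[10,-6,58] → ·
  covered (9 px):
    · · · · · · · · # · ·
    · · · · · · · · # · ·
    · · · · · · · # # · ·
    · · · · · · · # # # ·
    · · · · · · # # · · ·
    · · · · · · · · · · ·
    · · · · · · · · · · ·
    · · · · · · · · · · ·
T4:
  2·area = 92
  edge (18, 16)→(8, 8): d=(-10,-8) inclusive
  edge (8, 8)→(12, 2): d=(4,-6) inclusive
  edge (12, 2)→(18, 16): d=(6,14) inclusive
    (5,2)@(11, 5): e=[54,6,32] → #
    (6,2)@(13, 5): e=[70,18,4] → #
    (7,2)@(15, 5): e=[86,30,-24] → ·
    (4,3)@(9, 7): e=[18,2,72] → #
    (7,3)@(15, 7): e=[66,38,-12] → ·
    (4,4)@(9, 9): e=[-2,10,84] → ·
    (5,4)@(11, 9): e=[14,22,56] → #
    (7,4)@(15, 9): e=[46,46,0] → #  [on edge]
    (8,4)@(17, 9): e=[62,58,-28] → ·
    (5,5)@(11, 11): e=[-6,30,68] → ·
    (6,5)@(13, 11): e=[10,42,40] → #
    (8,5)@(17, 11): e=[42,66,-16] → ·
  covered (12 px):
    · · · · · · · · · · ·
    · · · · · · · · · · ·
    · · · · · # # · · · ·
    · · · · # # # · · · ·
    · · · · · # # # · · ·
    · · · · · · # # · · ·
    · · · · · · · # · · ·
    · · · · · · · · # · ·

Result: [46,0,46]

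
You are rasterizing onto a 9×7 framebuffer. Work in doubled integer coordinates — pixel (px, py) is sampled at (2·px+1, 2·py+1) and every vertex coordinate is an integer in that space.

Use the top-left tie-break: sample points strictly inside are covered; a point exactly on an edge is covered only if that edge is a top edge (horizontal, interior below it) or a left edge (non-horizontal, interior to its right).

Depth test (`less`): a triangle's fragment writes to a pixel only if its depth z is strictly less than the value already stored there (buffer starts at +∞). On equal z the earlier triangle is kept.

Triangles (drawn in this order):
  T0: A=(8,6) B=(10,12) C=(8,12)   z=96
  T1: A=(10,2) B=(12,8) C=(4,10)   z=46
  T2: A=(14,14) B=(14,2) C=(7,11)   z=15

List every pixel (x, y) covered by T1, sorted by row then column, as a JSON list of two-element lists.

T0:
  2·area = 12
  edge (8, 6)→(10, 12): d=(2,6) right/bottom  bias=-1
  edge (10, 12)→(8, 12): d=(-2,0) right/bottom  bias=-1
  edge (8, 12)→(8, 6): d=(0,-6) top-left  bias=+0
    (3,1)@(7, 3): e=[0,18,-6] → ·  [on edge]
    (4,4)@(9, 9): e=[0,6,6] → ·  [on edge]
    (4,5)@(9, 11): e=[4,2,6] → █
    (5,5)@(11, 11): e=[-8,2,18] → ·
    (4,6)@(9, 13): e=[8,-2,6] → ·
  covered (1 px):
    · · · · · · · · ·
    · · · · · · · · ·
    · · · · · · · · ·
    · · · · · · · · ·
    · · · · · · · · ·
    · · · · █ · · · ·
    · · · · · · · · ·
T1:
  2·area = 52
  edge (10, 2)→(12, 8): d=(2,6) right/bottom  bias=-1
  edge (12, 8)→(4, 10): d=(-8,2) right/bottom  bias=-1
  edge (4, 10)→(10, 2): d=(6,-8) top-left  bias=+0
    (4,2)@(9, 5): e=[12,30,10] → █
    (5,2)@(11, 5): e=[0,26,26] → ·  [on edge]
    (3,3)@(7, 7): e=[28,18,6] → █
    (5,3)@(11, 7): e=[4,10,38] → █
    (6,3)@(13, 7): e=[-8,6,54] → ·
    (2,4)@(5, 9): e=[44,6,2] → █
    (4,4)@(9, 9): e=[20,-2,34] → ·
    (5,4)@(11, 9): e=[8,-6,50] → ·
    (2,5)@(5, 11): e=[48,-10,14] → ·
    (3,5)@(7, 11): e=[36,-14,30] → ·
    (6,5)@(13, 11): e=[0,-26,78] → ·  [on edge]
  covered (6 px):
    · · · · · · · · ·
    · · · · · · · · ·
    · · · · █ · · · ·
    · · · █ █ █ · · ·
    · · █ █ · · · · ·
    · · · · · · · · ·
    · · · · · · · · ·
T2:
  2·area = 84  (B↔C swapped to make it positive)
  edge (14, 14)→(7, 11): d=(-7,-3) top-left  bias=+0
  edge (7, 11)→(14, 2): d=(7,-9) top-left  bias=+0
  edge (14, 2)→(14, 14): d=(0,12) right/bottom  bias=-1
    (6,2)@(13, 5): e=[60,12,12] → █
    (7,2)@(15, 5): e=[66,30,-12] → ·
    (5,3)@(11, 7): e=[40,8,36] → █
    (7,3)@(15, 7): e=[52,44,-12] → ·
    (4,4)@(9, 9): e=[20,4,60] → █
    (7,4)@(15, 9): e=[38,58,-12] → ·
    (3,5)@(7, 11): e=[0,0,84] → █  [on edge]
    (7,5)@(15, 11): e=[24,72,-12] → ·
    (3,6)@(7, 13): e=[-14,14,84] → ·
    (4,6)@(9, 13): e=[-8,32,60] → ·
    (5,6)@(11, 13): e=[-2,50,36] → ·
    (6,6)@(13, 13): e=[4,68,12] → █
  covered (11 px):
    · · · · · · · · ·
    · · · · · · · · ·
    · · · · · · █ · ·
    · · · · · █ █ · ·
    · · · · █ █ █ · ·
    · · · █ █ █ █ · ·
    · · · · · · █ · ·

Result: [[4,2],[3,3],[4,3],[5,3],[2,4],[3,4]]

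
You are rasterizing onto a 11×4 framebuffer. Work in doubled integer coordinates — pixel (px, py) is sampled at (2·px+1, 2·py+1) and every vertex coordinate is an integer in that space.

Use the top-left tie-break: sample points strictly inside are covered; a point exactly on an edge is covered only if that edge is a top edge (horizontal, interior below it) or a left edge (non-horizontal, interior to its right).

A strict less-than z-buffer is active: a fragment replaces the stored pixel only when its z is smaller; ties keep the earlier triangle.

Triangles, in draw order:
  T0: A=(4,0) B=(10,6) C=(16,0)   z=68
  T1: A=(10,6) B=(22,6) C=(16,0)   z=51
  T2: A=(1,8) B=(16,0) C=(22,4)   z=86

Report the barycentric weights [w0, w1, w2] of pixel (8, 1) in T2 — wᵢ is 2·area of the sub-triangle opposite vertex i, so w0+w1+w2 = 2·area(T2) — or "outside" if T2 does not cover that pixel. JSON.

T0:
  2·area = 72  (B↔C swapped to make it positive)
  edge (4, 0)→(16, 0): d=(12,0) top-left  bias=+0
  edge (16, 0)→(10, 6): d=(-6,6) right/bottom  bias=-1
  edge (10, 6)→(4, 0): d=(-6,-6) top-left  bias=+0
    (2,0)@(5, 1): e=[12,60,0] → █  [on edge]
    (3,0)@(7, 1): e=[12,48,12] → █
    (4,0)@(9, 1): e=[12,36,24] → █
    (5,0)@(11, 1): e=[12,24,36] → █
    (6,0)@(13, 1): e=[12,12,48] → █
    (7,0)@(15, 1): e=[12,0,60] → ·  [on edge]
    (2,1)@(5, 3): e=[36,48,-12] → ·
    (3,1)@(7, 3): e=[36,36,0] → █  [on edge]
    (6,1)@(13, 3): e=[36,0,36] → ·  [on edge]
    (3,2)@(7, 5): e=[60,24,-12] → ·
    (4,2)@(9, 5): e=[60,12,0] → █  [on edge]
    (5,2)@(11, 5): e=[60,0,12] → ·  [on edge]
    (4,3)@(9, 7): e=[84,0,-12] → ·  [on edge]
    (5,3)@(11, 7): e=[84,-12,0] → ·  [on edge]
  covered (9 px):
    · · █ █ █ █ █ · · · ·
    · · · █ █ █ · · · · ·
    · · · · █ · · · · · ·
    · · · · · · · · · · ·
T1:
  2·area = 72  (B↔C swapped to make it positive)
  edge (10, 6)→(16, 0): d=(6,-6) top-left  bias=+0
  edge (16, 0)→(22, 6): d=(6,6) right/bottom  bias=-1
  edge (22, 6)→(10, 6): d=(-12,0) right/bottom  bias=-1
    (7,0)@(15, 1): e=[0,12,60] → █  [on edge]
    (8,0)@(17, 1): e=[12,0,60] → ·  [on edge]
    (6,1)@(13, 3): e=[0,36,36] → █  [on edge]
    (8,1)@(17, 3): e=[24,12,36] → █
    (9,1)@(19, 3): e=[36,0,36] → ·  [on edge]
    (5,2)@(11, 5): e=[0,60,12] → █  [on edge]
    (9,2)@(19, 5): e=[48,12,12] → █
    (10,2)@(21, 5): e=[60,0,12] → ·  [on edge]
    (4,3)@(9, 7): e=[0,84,-12] → ·  [on edge]
    (5,3)@(11, 7): e=[12,72,-12] → ·
    (6,3)@(13, 7): e=[24,60,-12] → ·
    (7,3)@(15, 7): e=[36,48,-12] → ·
  covered (9 px):
    · · · · · · · █ · · ·
    · · · · · · █ █ █ · ·
    · · · · · █ █ █ █ █ ·
    · · · · · · · · · · ·
T2:
  2·area = 108
  edge (1, 8)→(16, 0): d=(15,-8) top-left  bias=+0
  edge (16, 0)→(22, 4): d=(6,4) right/bottom  bias=-1
  edge (22, 4)→(1, 8): d=(-21,4) right/bottom  bias=-1
    (7,0)@(15, 1): e=[7,10,91] → █
    (8,0)@(17, 1): e=[23,2,83] → █
    (9,0)@(19, 1): e=[39,-6,75] → ·
    (5,1)@(11, 3): e=[5,38,65] → █
    (6,1)@(13, 3): e=[21,30,57] → █
    (9,1)@(19, 3): e=[69,6,33] → █
    (10,1)@(21, 3): e=[85,-2,25] → ·
    (3,2)@(7, 5): e=[3,66,39] → █
    (4,2)@(9, 5): e=[19,58,31] → █
    (8,2)@(17, 5): e=[83,26,-1] → ·
    (9,2)@(19, 5): e=[99,18,-9] → ·
    (1,3)@(3, 7): e=[1,94,13] → █
  covered (14 px):
    · · · · · · · █ █ · ·
    · · · · · █ █ █ █ █ ·
    · · · █ █ █ █ █ · · ·
    · █ █ · · · · · · · ·

Result: [14,41,53]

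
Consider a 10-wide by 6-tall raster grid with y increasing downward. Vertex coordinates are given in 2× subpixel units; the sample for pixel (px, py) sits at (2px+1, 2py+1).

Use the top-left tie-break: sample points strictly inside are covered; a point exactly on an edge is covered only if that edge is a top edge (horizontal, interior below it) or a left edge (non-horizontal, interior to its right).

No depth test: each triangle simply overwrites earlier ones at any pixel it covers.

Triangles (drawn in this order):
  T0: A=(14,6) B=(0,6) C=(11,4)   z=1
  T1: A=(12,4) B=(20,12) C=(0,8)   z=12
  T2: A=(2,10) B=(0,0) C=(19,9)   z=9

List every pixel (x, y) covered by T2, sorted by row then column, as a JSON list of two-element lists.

T0:
  2·area = 28
  edge (14, 6)→(0, 6): d=(-14,0) right/bottom  bias=-1
  edge (0, 6)→(11, 4): d=(11,-2) top-left  bias=+0
  edge (11, 4)→(14, 6): d=(3,2) right/bottom  bias=-1
    (3,2)@(7, 5): e=[14,3,11] → █
    (4,2)@(9, 5): e=[14,7,7] → █
    (5,2)@(11, 5): e=[14,11,3] → █
    (6,2)@(13, 5): e=[14,15,-1] → ·
    (3,3)@(7, 7): e=[-14,25,17] → ·
    (4,3)@(9, 7): e=[-14,29,13] → ·
    (5,3)@(11, 7): e=[-14,33,9] → ·
  covered (3 px):
    · · · · · · · · · ·
    · · · · · · · · · ·
    · · · █ █ █ · · · ·
    · · · · · · · · · ·
    · · · · · · · · · ·
    · · · · · · · · · ·
T1:
  2·area = 128
  edge (12, 4)→(20, 12): d=(8,8) right/bottom  bias=-1
  edge (20, 12)→(0, 8): d=(-20,-4) top-left  bias=+0
  edge (0, 8)→(12, 4): d=(12,-4) top-left  bias=+0
    (4,0)@(9, 1): e=[0,176,-48] → ·  [on edge]
    (5,1)@(11, 3): e=[0,144,-16] → ·  [on edge]
    (7,1)@(15, 3): e=[-32,160,0] → ·  [on edge]
    (4,2)@(9, 5): e=[32,96,0] → █  [on edge]
    (5,2)@(11, 5): e=[16,104,8] → █
    (6,2)@(13, 5): e=[0,112,16] → ·  [on edge]
    (1,3)@(3, 7): e=[96,32,0] → █  [on edge]
    (2,3)@(5, 7): e=[80,40,8] → █
    (3,3)@(7, 7): e=[64,48,16] → █
    (6,3)@(13, 7): e=[16,72,40] → █
    (7,3)@(15, 7): e=[0,80,48] → ·  [on edge]
    (1,4)@(3, 9): e=[112,-8,24] → ·
    (2,4)@(5, 9): e=[96,0,32] → █  [on edge]
    (8,4)@(17, 9): e=[0,48,80] → ·  [on edge]
    (7,5)@(15, 11): e=[32,0,96] → █  [on edge]
    (9,5)@(19, 11): e=[0,16,112] → ·  [on edge]
  covered (16 px):
    · · · · · · · · · ·
    · · · · · · · · · ·
    · · · · █ █ · · · ·
    · █ █ █ █ █ █ · · ·
    · · █ █ █ █ █ █ · ·
    · · · · · · · █ █ ·
T2:
  2·area = 172
  edge (2, 10)→(0, 0): d=(-2,-10) top-left  bias=+0
  edge (0, 0)→(19, 9): d=(19,9) right/bottom  bias=-1
  edge (19, 9)→(2, 10): d=(-17,1) right/bottom  bias=-1
    (0,0)@(1, 1): e=[8,10,154] → █
    (1,0)@(3, 1): e=[28,-8,152] → ·
    (0,1)@(1, 3): e=[4,48,120] → █
    (1,1)@(3, 3): e=[24,30,118] → █
    (2,1)@(5, 3): e=[44,12,116] → █
    (3,1)@(7, 3): e=[64,-6,114] → ·
    (0,2)@(1, 5): e=[0,86,86] → █  [on edge]
    (3,2)@(7, 5): e=[60,32,80] → █
    (4,2)@(9, 5): e=[80,14,78] → █
    (5,2)@(11, 5): e=[100,-4,76] → ·
    (0,3)@(1, 7): e=[-4,124,52] → ·
    (1,3)@(3, 7): e=[16,106,50] → █
    (9,4)@(19, 9): e=[172,0,0] → ·  [on edge]
  covered (23 px):
    █ · · · · · · · · ·
    █ █ █ · · · · · · ·
    █ █ █ █ █ · · · · ·
    · █ █ █ █ █ █ · · ·
    · █ █ █ █ █ █ █ █ ·
    · · · · · · · · · ·

Answer: [[0,0],[0,1],[1,1],[2,1],[0,2],[1,2],[2,2],[3,2],[4,2],[1,3],[2,3],[3,3],[4,3],[5,3],[6,3],[1,4],[2,4],[3,4],[4,4],[5,4],[6,4],[7,4],[8,4]]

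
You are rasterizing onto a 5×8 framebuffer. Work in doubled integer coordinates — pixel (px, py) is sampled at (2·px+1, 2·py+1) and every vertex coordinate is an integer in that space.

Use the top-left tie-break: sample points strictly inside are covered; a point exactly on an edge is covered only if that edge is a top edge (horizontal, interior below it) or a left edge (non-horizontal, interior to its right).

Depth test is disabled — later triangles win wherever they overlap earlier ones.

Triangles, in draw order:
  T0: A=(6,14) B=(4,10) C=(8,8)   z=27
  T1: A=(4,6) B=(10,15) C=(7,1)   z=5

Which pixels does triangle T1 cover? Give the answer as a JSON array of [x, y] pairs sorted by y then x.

T0:
  2·area = 20
  edge (6, 14)→(4, 10): d=(-2,-4) top-left  bias=+0
  edge (4, 10)→(8, 8): d=(4,-2) top-left  bias=+0
  edge (8, 8)→(6, 14): d=(-2,6) right/bottom  bias=-1
    (4,2)@(9, 5): e=[30,-10,0] → ·  [on edge]
    (3,4)@(7, 9): e=[14,2,4] → █
    (4,4)@(9, 9): e=[22,6,-8] → ·
    (2,5)@(5, 11): e=[2,6,12] → █
    (3,5)@(7, 11): e=[10,10,0] → ·  [on edge]
    (2,6)@(5, 13): e=[-2,14,8] → ·
  covered (2 px):
    · · · · ·
    · · · · ·
    · · · · ·
    · · · · ·
    · · · █ ·
    · · █ · ·
    · · · · ·
    · · · · ·
T1:
  2·area = 57  (B↔C swapped to make it positive)
  edge (4, 6)→(7, 1): d=(3,-5) top-left  bias=+0
  edge (7, 1)→(10, 15): d=(3,14) right/bottom  bias=-1
  edge (10, 15)→(4, 6): d=(-6,-9) top-left  bias=+0
    (3,0)@(7, 1): e=[0,0,57] → ·  [on edge]
    (3,1)@(7, 3): e=[6,6,45] → █
    (4,1)@(9, 3): e=[16,-22,63] → ·
    (2,2)@(5, 5): e=[2,40,15] → █
    (4,2)@(9, 5): e=[22,-16,51] → ·
    (2,3)@(5, 7): e=[8,46,3] → █
    (4,3)@(9, 7): e=[28,-10,39] → ·
    (2,4)@(5, 9): e=[14,52,-9] → ·
    (3,4)@(7, 9): e=[24,24,9] → █
    (4,4)@(9, 9): e=[34,-4,27] → ·
    (0,5)@(1, 11): e=[0,114,-57] → ·  [on edge]
    (3,5)@(7, 11): e=[30,30,-3] → ·
  covered (8 px):
    · · · · ·
    · · · █ ·
    · · █ █ ·
    · · █ █ ·
    · · · █ ·
    · · · · █
    · · · · █
    · · · · ·

Result: [[3,1],[2,2],[3,2],[2,3],[3,3],[3,4],[4,5],[4,6]]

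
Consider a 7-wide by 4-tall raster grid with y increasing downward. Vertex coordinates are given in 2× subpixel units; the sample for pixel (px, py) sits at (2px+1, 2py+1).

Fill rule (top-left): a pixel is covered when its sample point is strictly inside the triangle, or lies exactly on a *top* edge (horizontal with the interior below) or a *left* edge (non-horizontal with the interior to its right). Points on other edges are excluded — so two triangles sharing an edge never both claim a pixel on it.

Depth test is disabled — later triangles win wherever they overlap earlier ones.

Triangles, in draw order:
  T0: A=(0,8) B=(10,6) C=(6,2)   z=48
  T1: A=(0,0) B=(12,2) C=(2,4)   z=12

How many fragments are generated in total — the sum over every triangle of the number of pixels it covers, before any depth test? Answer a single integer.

T0:
  2·area = 48  (B↔C swapped to make it positive)
  edge (0, 8)→(6, 2): d=(6,-6) top-left  bias=+0
  edge (6, 2)→(10, 6): d=(4,4) right/bottom  bias=-1
  edge (10, 6)→(0, 8): d=(-10,2) right/bottom  bias=-1
    (2,0)@(5, 1): e=[-12,0,60] → .  [on edge]
    (3,0)@(7, 1): e=[0,-8,56] → .  [on edge]
    (2,1)@(5, 3): e=[0,8,40] → X  [on edge]
    (3,1)@(7, 3): e=[12,0,36] → .  [on edge]
    (1,2)@(3, 5): e=[0,24,24] → X  [on edge]
    (3,2)@(7, 5): e=[24,8,16] → X
    (4,2)@(9, 5): e=[36,0,12] → .  [on edge]
    (0,3)@(1, 7): e=[0,40,8] → X  [on edge]
    (2,3)@(5, 7): e=[24,24,0] → .  [on edge]
    (3,3)@(7, 7): e=[36,16,-4] → .
    (5,3)@(11, 7): e=[60,0,-12] → .  [on edge]
  covered (6 px):
    . . . . . . .
    . . X . . . .
    . X X X . . .
    X X . . . . .
T1:
  2·area = 44
  edge (0, 0)→(12, 2): d=(12,2) right/bottom  bias=-1
  edge (12, 2)→(2, 4): d=(-10,2) right/bottom  bias=-1
  edge (2, 4)→(0, 0): d=(-2,-4) top-left  bias=+0
    (0,0)@(1, 1): e=[10,32,2] → X
    (1,0)@(3, 1): e=[6,28,10] → X
    (2,0)@(5, 1): e=[2,24,18] → X
    (3,0)@(7, 1): e=[-2,20,26] → .
    (0,1)@(1, 3): e=[34,12,-2] → .
    (1,1)@(3, 3): e=[30,8,6] → X
    (3,1)@(7, 3): e=[22,0,22] → .  [on edge]
    (1,2)@(3, 5): e=[54,-12,2] → .
    (2,2)@(5, 5): e=[50,-16,10] → .
  covered (5 px):
    X X X . . . .
    . X X . . . .
    . . . . . . .
    . . . . . . .

Result: 11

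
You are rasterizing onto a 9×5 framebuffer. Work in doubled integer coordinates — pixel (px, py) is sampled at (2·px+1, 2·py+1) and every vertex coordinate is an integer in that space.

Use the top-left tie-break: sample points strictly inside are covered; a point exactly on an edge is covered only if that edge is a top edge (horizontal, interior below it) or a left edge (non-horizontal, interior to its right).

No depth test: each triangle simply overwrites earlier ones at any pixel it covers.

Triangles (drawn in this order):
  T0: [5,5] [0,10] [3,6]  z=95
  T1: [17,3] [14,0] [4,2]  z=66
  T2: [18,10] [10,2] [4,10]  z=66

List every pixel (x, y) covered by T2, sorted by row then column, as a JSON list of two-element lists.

T0:
  2·area = 5
  edge (5, 5)→(0, 10): d=(-5,5) right/bottom  bias=-1
  edge (0, 10)→(3, 6): d=(3,-4) top-left  bias=+0
  edge (3, 6)→(5, 5): d=(2,-1) top-left  bias=+0
    (4,0)@(9, 1): e=[0,9,-4] → ·  [on edge]
    (6,0)@(13, 1): e=[-20,25,0] → ·  [on edge]
    (3,1)@(7, 3): e=[0,7,-2] → ·  [on edge]
    (4,1)@(9, 3): e=[-10,15,0] → ·  [on edge]
    (2,2)@(5, 5): e=[0,5,0] → ·  [on edge]
    (0,3)@(1, 7): e=[10,-5,0] → ·  [on edge]
    (1,3)@(3, 7): e=[0,3,2] → ·  [on edge]
    (0,4)@(1, 9): e=[0,1,4] → ·  [on edge]
  covered (0 px):
    · · · · · · · · ·
    · · · · · · · · ·
    · · · · · · · · ·
    · · · · · · · · ·
    · · · · · · · · ·
T1:
  2·area = 36  (B↔C swapped to make it positive)
  edge (17, 3)→(4, 2): d=(-13,-1) top-left  bias=+0
  edge (4, 2)→(14, 0): d=(10,-2) top-left  bias=+0
  edge (14, 0)→(17, 3): d=(3,3) right/bottom  bias=-1
    (4,0)@(9, 1): e=[18,0,18] → █  [on edge]
    (5,0)@(11, 1): e=[20,4,12] → █
    (6,0)@(13, 1): e=[22,8,6] → █
    (7,0)@(15, 1): e=[24,12,0] → ·  [on edge]
    (4,1)@(9, 3): e=[-8,20,24] → ·
    (5,1)@(11, 3): e=[-6,24,18] → ·
    (6,1)@(13, 3): e=[-4,28,12] → ·
    (8,1)@(17, 3): e=[0,36,0] → ·  [on edge]
  covered (3 px):
    · · · · █ █ █ · ·
    · · · · · · · · ·
    · · · · · · · · ·
    · · · · · · · · ·
    · · · · · · · · ·
T2:
  2·area = 112  (B↔C swapped to make it positive)
  edge (18, 10)→(4, 10): d=(-14,0) right/bottom  bias=-1
  edge (4, 10)→(10, 2): d=(6,-8) top-left  bias=+0
  edge (10, 2)→(18, 10): d=(8,8) right/bottom  bias=-1
    (4,0)@(9, 1): e=[126,-14,0] → ·  [on edge]
    (5,1)@(11, 3): e=[98,14,0] → ·  [on edge]
    (4,2)@(9, 5): e=[70,10,32] → █
    (5,2)@(11, 5): e=[70,26,16] → █
    (6,2)@(13, 5): e=[70,42,0] → ·  [on edge]
    (3,3)@(7, 7): e=[42,6,64] → █
    (6,3)@(13, 7): e=[42,54,16] → █
    (7,3)@(15, 7): e=[42,70,0] → ·  [on edge]
    (2,4)@(5, 9): e=[14,2,96] → █
    (7,4)@(15, 9): e=[14,82,16] → █
    (8,4)@(17, 9): e=[14,98,0] → ·  [on edge]
  covered (12 px):
    · · · · · · · · ·
    · · · · · · · · ·
    · · · · █ █ · · ·
    · · · █ █ █ █ · ·
    · · █ █ █ █ █ █ ·

Final: [[4,2],[5,2],[3,3],[4,3],[5,3],[6,3],[2,4],[3,4],[4,4],[5,4],[6,4],[7,4]]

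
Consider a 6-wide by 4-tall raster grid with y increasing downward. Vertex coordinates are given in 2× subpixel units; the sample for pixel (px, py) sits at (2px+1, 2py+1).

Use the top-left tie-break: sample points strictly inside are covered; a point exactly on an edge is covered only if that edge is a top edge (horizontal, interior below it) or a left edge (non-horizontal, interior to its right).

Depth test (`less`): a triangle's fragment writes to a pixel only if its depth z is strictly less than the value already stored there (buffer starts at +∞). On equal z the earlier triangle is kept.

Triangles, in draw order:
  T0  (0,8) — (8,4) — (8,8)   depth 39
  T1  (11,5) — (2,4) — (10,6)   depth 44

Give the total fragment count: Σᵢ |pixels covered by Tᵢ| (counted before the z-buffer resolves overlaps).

T0:
  2·area = 32
  edge (0, 8)→(8, 4): d=(8,-4) top-left  bias=+0
  edge (8, 4)→(8, 8): d=(0,4) right/bottom  bias=-1
  edge (8, 8)→(0, 8): d=(-8,0) right/bottom  bias=-1
    (3,2)@(7, 5): e=[4,4,24] → X
    (4,2)@(9, 5): e=[12,-4,24] → .
    (1,3)@(3, 7): e=[4,20,8] → X
    (2,3)@(5, 7): e=[12,12,8] → X
    (4,3)@(9, 7): e=[28,-4,8] → .
  covered (4 px):
    . . . . . .
    . . . . . .
    . . . X . .
    . X X X . .
T1:
  2·area = 10  (B↔C swapped to make it positive)
  edge (11, 5)→(10, 6): d=(-1,1) right/bottom  bias=-1
  edge (10, 6)→(2, 4): d=(-8,-2) top-left  bias=+0
  edge (2, 4)→(11, 5): d=(9,1) right/bottom  bias=-1
    (3,2)@(7, 5): e=[4,2,4] → X
    (4,2)@(9, 5): e=[2,6,2] → X
    (5,2)@(11, 5): e=[0,10,0] → .  [on edge]
    (3,3)@(7, 7): e=[2,-14,22] → .
    (4,3)@(9, 7): e=[0,-10,20] → .  [on edge]
  covered (2 px):
    . . . . . .
    . . . . . .
    . . . X X .
    . . . . . .

Final: 6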